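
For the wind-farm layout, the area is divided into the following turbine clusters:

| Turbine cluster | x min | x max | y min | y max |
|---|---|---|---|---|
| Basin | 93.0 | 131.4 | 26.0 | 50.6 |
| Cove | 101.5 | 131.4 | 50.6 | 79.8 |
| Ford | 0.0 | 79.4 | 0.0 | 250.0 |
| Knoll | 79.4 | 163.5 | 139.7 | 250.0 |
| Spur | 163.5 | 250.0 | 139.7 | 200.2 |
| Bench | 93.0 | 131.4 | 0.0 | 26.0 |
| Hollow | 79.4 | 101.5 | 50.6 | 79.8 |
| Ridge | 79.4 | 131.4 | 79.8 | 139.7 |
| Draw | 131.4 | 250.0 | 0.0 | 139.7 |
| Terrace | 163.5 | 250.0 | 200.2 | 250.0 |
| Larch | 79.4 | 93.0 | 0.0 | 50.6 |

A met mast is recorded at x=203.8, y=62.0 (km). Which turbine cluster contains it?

The point has x = 203.8 and y = 62.0.
Only Draw satisfies 131.4 ≤ x ≤ 250.0 and 0.0 ≤ y ≤ 139.7.

Draw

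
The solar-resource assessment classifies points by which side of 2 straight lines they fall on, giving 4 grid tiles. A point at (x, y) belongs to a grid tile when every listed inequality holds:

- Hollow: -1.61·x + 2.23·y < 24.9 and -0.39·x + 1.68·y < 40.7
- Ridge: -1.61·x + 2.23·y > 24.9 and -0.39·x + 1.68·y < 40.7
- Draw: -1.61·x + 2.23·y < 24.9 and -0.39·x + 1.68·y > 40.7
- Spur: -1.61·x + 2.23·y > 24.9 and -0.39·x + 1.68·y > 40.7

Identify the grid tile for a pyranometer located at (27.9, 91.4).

Spur

-1.61·27.9 + 2.23·91.4 = 158.903, which is > 24.9
-0.39·27.9 + 1.68·91.4 = 142.671, which is > 40.7
This sign pattern matches Spur.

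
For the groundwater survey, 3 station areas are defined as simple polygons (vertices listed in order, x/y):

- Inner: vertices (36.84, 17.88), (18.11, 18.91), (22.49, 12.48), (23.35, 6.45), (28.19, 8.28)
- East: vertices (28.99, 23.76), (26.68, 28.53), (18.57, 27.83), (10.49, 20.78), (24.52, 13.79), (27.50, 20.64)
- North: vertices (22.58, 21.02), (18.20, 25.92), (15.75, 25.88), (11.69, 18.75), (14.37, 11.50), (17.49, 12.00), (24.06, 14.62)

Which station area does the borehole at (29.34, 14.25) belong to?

Cast a ray rightward from (29.34, 14.25). For each polygon, the edges (by vertex number in listed order) whose endpoints lie on opposite sides of y = 14.25, where each meets that height, and whether that is right or left of the point:
Inner: 2–3 at x≈21.284 (left), 5–1 at x≈33.569 (right) → 1 crossing.
East: 4–5 at x≈23.597 (left), 5–6 at x≈24.720 (left) → 0 crossings.
North: 4–5 at x≈13.353 (left), 6–7 at x≈23.132 (left) → 0 crossings.
Only Inner has an odd count, so the point is inside Inner.

Inner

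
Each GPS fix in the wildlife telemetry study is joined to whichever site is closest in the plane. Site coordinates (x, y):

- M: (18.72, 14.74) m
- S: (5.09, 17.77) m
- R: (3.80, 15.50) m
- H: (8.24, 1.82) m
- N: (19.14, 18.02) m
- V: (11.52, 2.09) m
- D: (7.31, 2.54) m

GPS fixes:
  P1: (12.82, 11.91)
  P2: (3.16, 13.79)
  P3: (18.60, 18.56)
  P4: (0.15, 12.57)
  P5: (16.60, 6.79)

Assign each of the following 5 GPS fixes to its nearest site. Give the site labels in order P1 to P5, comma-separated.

P1 → M (d²=42.82)
P2 → R (d²=3.33)
P3 → N (d²=0.58)
P4 → R (d²=21.91)
P5 → V (d²=47.90)

M, R, N, R, V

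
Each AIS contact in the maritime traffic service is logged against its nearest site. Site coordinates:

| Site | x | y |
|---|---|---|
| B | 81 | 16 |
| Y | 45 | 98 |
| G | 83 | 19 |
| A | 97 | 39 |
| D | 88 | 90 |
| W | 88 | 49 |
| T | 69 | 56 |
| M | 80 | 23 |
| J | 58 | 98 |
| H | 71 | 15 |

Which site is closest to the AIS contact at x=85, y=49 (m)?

W

Squared distances to each site:
B: 1105.000; Y: 4001.000; G: 904.000; A: 244.000; D: 1690.000; W: 9.000; T: 305.000; M: 701.000; J: 3130.000; H: 1352.000.
Minimum at W.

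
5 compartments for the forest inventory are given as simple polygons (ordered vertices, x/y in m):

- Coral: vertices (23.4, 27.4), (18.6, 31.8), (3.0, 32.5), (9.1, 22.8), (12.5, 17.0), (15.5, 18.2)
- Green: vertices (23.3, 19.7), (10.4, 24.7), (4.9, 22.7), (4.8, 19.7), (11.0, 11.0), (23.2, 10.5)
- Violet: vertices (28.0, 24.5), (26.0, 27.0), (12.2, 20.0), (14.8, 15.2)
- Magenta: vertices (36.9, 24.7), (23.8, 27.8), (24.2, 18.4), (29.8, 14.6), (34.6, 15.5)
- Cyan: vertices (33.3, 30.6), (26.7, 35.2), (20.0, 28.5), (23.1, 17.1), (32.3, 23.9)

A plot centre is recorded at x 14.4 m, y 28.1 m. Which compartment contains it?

Coral

Cast a ray rightward from (14.4, 28.1). For each polygon, the edges (by vertex number in listed order) whose endpoints lie on opposite sides of y = 28.1, where each meets that height, and whether that is right or left of the point:
Coral: 1–2 at x≈22.64 (right), 3–4 at x≈5.77 (left) → 1 crossing.
Green: no edge straddles that height → 0 crossings.
Violet: no edge straddles that height → 0 crossings.
Magenta: no edge straddles that height → 0 crossings.
Cyan: 3–4 at x≈20.11 (right), 5–1 at x≈32.93 (right) → 2 crossings.
Only Coral has an odd count, so the point is inside Coral.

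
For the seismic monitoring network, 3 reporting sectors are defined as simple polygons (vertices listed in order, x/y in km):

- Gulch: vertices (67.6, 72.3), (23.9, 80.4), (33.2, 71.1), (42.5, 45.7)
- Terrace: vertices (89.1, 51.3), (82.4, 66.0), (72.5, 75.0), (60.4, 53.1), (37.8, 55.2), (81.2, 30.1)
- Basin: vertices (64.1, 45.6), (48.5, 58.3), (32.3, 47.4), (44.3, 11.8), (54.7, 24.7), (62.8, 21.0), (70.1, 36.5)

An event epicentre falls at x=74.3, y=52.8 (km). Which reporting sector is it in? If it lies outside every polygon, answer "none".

Terrace

Cast a ray rightward from (74.3, 52.8). For each polygon, the edges (by vertex number in listed order) whose endpoints lie on opposite sides of y = 52.8, where each meets that height, and whether that is right or left of the point:
Gulch: 3–4 at x≈39.90 (left), 4–1 at x≈49.20 (left) → 0 crossings.
Terrace: 1–2 at x≈88.42 (right), 5–6 at x≈41.95 (left) → 1 crossing.
Basin: 1–2 at x≈55.26 (left), 2–3 at x≈40.33 (left) → 0 crossings.
Only Terrace has an odd count, so the point is inside Terrace.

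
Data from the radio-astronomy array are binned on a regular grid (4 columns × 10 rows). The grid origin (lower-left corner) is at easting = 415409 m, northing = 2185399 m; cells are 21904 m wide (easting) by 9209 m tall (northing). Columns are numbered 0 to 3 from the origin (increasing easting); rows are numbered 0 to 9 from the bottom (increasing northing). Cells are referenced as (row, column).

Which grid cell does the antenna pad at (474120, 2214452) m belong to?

Column index: ⌊(474120 − 415409) / 21904⌋ = ⌊2.680⌋ = 2
Row offset from origin: ⌊(2214452 − 2185399) / 9209⌋ = ⌊3.155⌋ = 3 → row 3

(3, 2)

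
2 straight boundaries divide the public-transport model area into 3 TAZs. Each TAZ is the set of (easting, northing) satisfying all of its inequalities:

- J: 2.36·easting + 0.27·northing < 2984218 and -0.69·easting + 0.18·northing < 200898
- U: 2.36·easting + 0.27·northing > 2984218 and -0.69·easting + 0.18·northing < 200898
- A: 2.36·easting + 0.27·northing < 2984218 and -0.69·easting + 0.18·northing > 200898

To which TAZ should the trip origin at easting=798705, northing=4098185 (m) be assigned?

2.36·798705 + 0.27·4098185 = 2991453.750, which is > 2984218
-0.69·798705 + 0.18·4098185 = 186566.850, which is < 200898
This sign pattern matches U.

U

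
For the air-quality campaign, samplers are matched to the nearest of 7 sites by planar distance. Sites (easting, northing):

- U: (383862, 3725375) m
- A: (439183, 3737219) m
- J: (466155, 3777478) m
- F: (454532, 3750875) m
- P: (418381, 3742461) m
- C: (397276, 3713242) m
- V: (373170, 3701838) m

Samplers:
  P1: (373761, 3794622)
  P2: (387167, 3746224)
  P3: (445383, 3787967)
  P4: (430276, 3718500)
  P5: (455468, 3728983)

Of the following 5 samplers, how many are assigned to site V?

P1 → P
P2 → U
P3 → J
P4 → A
P5 → A
0 of the 5 go to V.

0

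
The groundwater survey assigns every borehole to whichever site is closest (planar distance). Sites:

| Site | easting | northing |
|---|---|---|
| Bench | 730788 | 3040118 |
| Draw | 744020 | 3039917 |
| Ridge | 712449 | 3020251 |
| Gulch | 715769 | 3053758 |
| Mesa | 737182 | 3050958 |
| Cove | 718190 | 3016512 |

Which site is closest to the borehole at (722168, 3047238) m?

Squared distances to each site:
Bench: 124998800.000; Draw: 531106945.000; Ridge: 822757130.000; Gulch: 83457601.000; Mesa: 239258596.000; Cove: 959911560.000.
Minimum at Gulch.

Gulch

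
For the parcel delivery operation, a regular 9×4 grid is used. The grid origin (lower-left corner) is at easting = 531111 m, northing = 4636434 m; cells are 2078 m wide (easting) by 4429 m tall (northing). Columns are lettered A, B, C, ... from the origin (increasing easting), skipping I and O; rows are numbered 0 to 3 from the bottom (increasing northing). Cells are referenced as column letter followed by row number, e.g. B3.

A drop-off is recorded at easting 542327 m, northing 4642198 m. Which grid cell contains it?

F1

Column index: ⌊(542327 − 531111) / 2078⌋ = ⌊5.397⌋ = 5 → column F
Row offset from origin: ⌊(4642198 − 4636434) / 4429⌋ = ⌊1.301⌋ = 1 → row 1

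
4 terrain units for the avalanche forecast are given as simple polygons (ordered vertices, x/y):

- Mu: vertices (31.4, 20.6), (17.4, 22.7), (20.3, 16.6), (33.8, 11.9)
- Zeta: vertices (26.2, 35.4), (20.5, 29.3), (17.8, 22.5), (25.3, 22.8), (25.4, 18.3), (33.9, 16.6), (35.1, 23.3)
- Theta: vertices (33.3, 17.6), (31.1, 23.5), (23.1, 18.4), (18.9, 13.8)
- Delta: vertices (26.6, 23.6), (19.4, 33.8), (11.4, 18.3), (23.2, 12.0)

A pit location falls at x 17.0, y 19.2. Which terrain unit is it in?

Cast a ray rightward from (17.0, 19.2). For each polygon, the edges (by vertex number in listed order) whose endpoints lie on opposite sides of y = 19.2, where each meets that height, and whether that is right or left of the point:
Mu: 2–3 at x≈19.06 (right), 4–1 at x≈31.79 (right) → 2 crossings.
Zeta: 4–5 at x≈25.38 (right), 6–7 at x≈34.37 (right) → 2 crossings.
Theta: 1–2 at x≈32.70 (right), 2–3 at x≈24.35 (right) → 2 crossings.
Delta: 2–3 at x≈11.86 (left), 4–1 at x≈25.31 (right) → 1 crossing.
Only Delta has an odd count, so the point is inside Delta.

Delta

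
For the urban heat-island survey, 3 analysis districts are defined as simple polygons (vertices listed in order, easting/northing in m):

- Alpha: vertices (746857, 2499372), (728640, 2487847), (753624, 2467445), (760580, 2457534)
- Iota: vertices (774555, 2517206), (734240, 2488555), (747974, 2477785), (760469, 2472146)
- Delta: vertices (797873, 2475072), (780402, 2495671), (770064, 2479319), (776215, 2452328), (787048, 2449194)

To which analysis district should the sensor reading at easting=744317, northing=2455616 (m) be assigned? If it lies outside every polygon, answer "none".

none

Cast a ray rightward from (744317, 2455616). For each polygon, the edges (by vertex number in listed order) whose endpoints lie on opposite sides of northing = 2455616, where each meets that height, and whether that is right or left of the point:
Alpha: no edge straddles that height → 0 crossings.
Iota: no edge straddles that height → 0 crossings.
Delta: 3–4 at easting≈775465.7 (right), 5–1 at easting≈789734.4 (right) → 2 crossings.
All counts are even, so the point lies outside every listed polygon.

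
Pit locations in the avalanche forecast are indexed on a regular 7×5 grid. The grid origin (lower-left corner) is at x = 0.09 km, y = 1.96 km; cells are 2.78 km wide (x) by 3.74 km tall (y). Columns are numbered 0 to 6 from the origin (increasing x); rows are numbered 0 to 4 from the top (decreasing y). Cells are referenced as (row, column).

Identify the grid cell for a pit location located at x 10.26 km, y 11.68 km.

(2, 3)

Column index: ⌊(10.26 − 0.09) / 2.78⌋ = ⌊3.658⌋ = 3
Row offset from origin: ⌊(11.68 − 1.96) / 3.74⌋ = ⌊2.599⌋ = 2 → row 2 (counted from top)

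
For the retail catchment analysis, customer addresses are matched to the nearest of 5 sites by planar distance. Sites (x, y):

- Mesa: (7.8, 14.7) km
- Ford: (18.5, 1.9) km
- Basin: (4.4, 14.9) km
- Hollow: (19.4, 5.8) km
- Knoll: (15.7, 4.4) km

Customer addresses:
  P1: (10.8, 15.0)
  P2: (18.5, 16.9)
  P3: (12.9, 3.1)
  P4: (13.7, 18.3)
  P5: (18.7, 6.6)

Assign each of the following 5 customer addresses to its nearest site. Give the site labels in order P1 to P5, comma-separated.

P1 → Mesa (d²=9.09)
P2 → Mesa (d²=119.33)
P3 → Knoll (d²=9.53)
P4 → Mesa (d²=47.77)
P5 → Hollow (d²=1.13)

Mesa, Mesa, Knoll, Mesa, Hollow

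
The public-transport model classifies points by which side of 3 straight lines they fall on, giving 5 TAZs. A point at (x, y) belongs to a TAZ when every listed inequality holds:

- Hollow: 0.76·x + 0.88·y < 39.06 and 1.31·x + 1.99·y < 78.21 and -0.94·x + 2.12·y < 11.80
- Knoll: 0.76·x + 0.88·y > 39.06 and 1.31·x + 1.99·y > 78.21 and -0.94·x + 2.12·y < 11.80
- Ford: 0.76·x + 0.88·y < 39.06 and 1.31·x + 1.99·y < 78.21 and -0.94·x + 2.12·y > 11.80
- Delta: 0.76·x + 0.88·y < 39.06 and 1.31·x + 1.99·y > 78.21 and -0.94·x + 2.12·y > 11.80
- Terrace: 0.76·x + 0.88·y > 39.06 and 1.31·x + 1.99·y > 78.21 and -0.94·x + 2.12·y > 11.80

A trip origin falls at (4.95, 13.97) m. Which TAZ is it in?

Ford

0.76·4.95 + 0.88·13.97 = 16.056, which is < 39.06
1.31·4.95 + 1.99·13.97 = 34.285, which is < 78.21
-0.94·4.95 + 2.12·13.97 = 24.963, which is > 11.80
This sign pattern matches Ford.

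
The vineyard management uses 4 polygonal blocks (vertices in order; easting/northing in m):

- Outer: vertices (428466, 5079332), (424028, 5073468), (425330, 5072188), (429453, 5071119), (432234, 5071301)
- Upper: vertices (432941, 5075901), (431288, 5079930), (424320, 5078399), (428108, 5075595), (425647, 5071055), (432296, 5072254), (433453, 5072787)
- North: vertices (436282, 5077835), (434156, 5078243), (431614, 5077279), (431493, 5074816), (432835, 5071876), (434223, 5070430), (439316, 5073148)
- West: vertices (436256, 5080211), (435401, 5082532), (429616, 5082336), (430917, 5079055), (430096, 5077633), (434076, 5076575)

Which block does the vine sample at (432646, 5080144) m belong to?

West

Cast a ray rightward from (432646, 5080144). For each polygon, the edges (by vertex number in listed order) whose endpoints lie on opposite sides of northing = 5080144, where each meets that height, and whether that is right or left of the point:
Outer: no edge straddles that height → 0 crossings.
Upper: no edge straddles that height → 0 crossings.
North: no edge straddles that height → 0 crossings.
West: 3–4 at easting≈430485.2 (left), 6–1 at easting≈436215.8 (right) → 1 crossing.
Only West has an odd count, so the point is inside West.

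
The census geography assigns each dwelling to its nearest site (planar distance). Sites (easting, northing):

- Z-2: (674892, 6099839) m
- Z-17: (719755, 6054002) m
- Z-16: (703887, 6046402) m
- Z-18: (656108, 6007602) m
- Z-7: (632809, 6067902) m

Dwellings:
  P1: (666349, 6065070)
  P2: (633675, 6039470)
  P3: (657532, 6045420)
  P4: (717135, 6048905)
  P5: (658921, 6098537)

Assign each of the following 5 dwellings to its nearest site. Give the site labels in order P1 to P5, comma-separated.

P1 → Z-7 (d²=1132951824.00)
P2 → Z-7 (d²=809128580.00)
P3 → Z-7 (d²=1116667053.00)
P4 → Z-17 (d²=32843809.00)
P5 → Z-2 (d²=256768045.00)

Z-7, Z-7, Z-7, Z-17, Z-2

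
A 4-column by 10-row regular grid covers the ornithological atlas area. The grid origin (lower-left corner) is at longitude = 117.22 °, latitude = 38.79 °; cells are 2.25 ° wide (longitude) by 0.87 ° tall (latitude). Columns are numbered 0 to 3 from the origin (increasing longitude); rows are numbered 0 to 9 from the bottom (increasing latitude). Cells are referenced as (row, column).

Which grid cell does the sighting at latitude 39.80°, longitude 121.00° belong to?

Column index: ⌊(121.00 − 117.22) / 2.25⌋ = ⌊1.680⌋ = 1
Row offset from origin: ⌊(39.80 − 38.79) / 0.87⌋ = ⌊1.161⌋ = 1 → row 1

(1, 1)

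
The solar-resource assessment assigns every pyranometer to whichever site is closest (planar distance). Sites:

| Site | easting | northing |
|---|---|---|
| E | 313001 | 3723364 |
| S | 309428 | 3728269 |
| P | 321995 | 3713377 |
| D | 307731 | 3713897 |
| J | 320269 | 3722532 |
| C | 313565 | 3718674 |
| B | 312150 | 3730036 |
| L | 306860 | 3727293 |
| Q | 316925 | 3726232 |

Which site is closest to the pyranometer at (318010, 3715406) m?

Squared distances to each site:
E: 88419845.000; S: 239107493.000; P: 19997066.000; D: 107934922.000; J: 55882957.000; C: 30437849.000; B: 248376500.000; L: 265623269.000; Q: 118379501.000.
Minimum at P.

P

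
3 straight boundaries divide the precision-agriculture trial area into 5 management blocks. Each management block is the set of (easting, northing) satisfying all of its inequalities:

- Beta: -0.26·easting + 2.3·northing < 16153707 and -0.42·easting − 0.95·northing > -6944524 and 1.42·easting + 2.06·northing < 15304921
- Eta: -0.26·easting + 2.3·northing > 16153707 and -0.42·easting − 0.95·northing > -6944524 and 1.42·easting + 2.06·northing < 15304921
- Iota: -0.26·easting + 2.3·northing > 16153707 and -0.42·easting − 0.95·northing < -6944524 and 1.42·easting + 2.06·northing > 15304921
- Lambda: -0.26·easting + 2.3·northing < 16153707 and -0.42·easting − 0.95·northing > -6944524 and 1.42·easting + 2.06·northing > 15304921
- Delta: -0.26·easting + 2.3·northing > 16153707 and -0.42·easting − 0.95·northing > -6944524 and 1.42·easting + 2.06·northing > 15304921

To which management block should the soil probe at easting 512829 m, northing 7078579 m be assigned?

Lambda

-0.26·512829 + 2.3·7078579 = 16147396.160, which is < 16153707
-0.42·512829 − 0.95·7078579 = -6940038.230, which is > -6944524
1.42·512829 + 2.06·7078579 = 15310089.920, which is > 15304921
This sign pattern matches Lambda.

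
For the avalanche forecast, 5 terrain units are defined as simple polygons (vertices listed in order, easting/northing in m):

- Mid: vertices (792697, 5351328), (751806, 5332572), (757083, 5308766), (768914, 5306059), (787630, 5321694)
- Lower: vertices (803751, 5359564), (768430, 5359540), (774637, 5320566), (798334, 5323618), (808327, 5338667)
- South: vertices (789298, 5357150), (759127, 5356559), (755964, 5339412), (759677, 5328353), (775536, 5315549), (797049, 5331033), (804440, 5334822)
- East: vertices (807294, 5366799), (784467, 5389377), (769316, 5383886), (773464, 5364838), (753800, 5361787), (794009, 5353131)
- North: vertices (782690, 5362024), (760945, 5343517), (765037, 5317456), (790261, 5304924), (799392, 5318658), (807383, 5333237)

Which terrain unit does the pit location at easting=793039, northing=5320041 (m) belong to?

Cast a ray rightward from (793039, 5320041). For each polygon, the edges (by vertex number in listed order) whose endpoints lie on opposite sides of northing = 5320041, where each meets that height, and whether that is right or left of the point:
Mid: 2–3 at easting≈754583.7 (left), 4–5 at easting≈785651.3 (left) → 0 crossings.
Lower: no edge straddles that height → 0 crossings.
South: 4–5 at easting≈769972.2 (left), 5–6 at easting≈781777.0 (left) → 0 crossings.
East: no edge straddles that height → 0 crossings.
North: 2–3 at easting≈764631.1 (left), 5–6 at easting≈800150.0 (right) → 1 crossing.
Only North has an odd count, so the point is inside North.

North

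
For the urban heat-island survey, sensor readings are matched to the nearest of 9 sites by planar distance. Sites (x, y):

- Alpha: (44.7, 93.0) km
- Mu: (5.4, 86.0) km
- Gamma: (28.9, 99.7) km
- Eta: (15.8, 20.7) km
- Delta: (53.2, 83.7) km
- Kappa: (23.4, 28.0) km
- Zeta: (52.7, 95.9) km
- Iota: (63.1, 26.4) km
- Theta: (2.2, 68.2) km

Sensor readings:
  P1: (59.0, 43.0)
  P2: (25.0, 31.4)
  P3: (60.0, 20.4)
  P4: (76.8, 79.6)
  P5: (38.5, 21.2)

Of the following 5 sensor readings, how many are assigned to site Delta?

1

P1 → Iota
P2 → Kappa
P3 → Iota
P4 → Delta
P5 → Kappa
1 of the 5 goes to Delta.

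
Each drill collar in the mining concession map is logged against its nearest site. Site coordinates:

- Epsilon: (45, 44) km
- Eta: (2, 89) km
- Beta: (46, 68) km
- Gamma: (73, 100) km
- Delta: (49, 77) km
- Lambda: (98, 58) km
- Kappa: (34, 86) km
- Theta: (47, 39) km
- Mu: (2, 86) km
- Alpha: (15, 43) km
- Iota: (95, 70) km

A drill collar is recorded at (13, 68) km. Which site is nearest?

Squared distances to each site:
Epsilon: 1600.000; Eta: 562.000; Beta: 1089.000; Gamma: 4624.000; Delta: 1377.000; Lambda: 7325.000; Kappa: 765.000; Theta: 1997.000; Mu: 445.000; Alpha: 629.000; Iota: 6728.000.
Minimum at Mu.

Mu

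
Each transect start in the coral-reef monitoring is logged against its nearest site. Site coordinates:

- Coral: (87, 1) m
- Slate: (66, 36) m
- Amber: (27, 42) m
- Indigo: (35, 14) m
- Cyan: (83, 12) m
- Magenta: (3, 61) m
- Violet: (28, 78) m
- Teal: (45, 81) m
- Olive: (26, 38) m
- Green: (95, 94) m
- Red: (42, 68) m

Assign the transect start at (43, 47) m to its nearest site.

Amber

Squared distances to each site:
Coral: 4052.000; Slate: 650.000; Amber: 281.000; Indigo: 1153.000; Cyan: 2825.000; Magenta: 1796.000; Violet: 1186.000; Teal: 1160.000; Olive: 370.000; Green: 4913.000; Red: 442.000.
Minimum at Amber.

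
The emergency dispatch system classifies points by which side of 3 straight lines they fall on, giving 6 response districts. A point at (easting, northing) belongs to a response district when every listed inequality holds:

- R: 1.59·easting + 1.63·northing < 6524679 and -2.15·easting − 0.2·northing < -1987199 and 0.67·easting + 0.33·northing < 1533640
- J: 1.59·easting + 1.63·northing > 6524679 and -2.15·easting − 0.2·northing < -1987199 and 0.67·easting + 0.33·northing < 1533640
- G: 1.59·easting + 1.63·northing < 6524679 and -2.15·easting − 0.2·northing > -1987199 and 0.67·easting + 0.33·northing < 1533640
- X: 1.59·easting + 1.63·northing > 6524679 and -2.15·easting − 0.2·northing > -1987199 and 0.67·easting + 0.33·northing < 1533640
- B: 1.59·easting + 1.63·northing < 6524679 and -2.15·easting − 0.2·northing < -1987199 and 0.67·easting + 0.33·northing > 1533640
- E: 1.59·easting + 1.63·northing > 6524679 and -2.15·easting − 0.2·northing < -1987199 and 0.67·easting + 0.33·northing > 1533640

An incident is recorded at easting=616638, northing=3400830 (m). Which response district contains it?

1.59·616638 + 1.63·3400830 = 6523807.320, which is < 6524679
-2.15·616638 − 0.2·3400830 = -2005937.700, which is < -1987199
0.67·616638 + 0.33·3400830 = 1535421.360, which is > 1533640
This sign pattern matches B.

B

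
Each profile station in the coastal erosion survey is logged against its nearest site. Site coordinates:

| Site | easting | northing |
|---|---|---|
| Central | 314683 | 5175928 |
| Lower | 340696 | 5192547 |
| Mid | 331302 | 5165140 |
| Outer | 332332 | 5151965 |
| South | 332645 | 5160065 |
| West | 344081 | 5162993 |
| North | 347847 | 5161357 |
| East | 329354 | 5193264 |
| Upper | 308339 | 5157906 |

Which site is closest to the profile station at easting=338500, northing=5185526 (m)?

Squared distances to each site:
Central: 659371093.000; Lower: 54116857.000; Mid: 467400200.000; Outer: 1164384945.000; South: 682543546.000; West: 538883650.000; North: 671506970.000; East: 143525960.000; Upper: 1672550321.000.
Minimum at Lower.

Lower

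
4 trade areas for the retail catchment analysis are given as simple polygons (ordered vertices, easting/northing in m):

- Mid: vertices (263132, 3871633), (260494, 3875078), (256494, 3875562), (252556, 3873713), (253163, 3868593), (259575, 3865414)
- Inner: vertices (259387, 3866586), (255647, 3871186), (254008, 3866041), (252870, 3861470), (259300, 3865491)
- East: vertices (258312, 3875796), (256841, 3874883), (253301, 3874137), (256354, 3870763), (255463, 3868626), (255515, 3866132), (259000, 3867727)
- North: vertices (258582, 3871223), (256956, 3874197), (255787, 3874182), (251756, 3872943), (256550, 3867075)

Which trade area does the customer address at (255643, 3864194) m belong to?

Inner

Cast a ray rightward from (255643, 3864194). For each polygon, the edges (by vertex number in listed order) whose endpoints lie on opposite sides of northing = 3864194, where each meets that height, and whether that is right or left of the point:
Mid: no edge straddles that height → 0 crossings.
Inner: 3–4 at easting≈253548.2 (left), 4–5 at easting≈257226.0 (right) → 1 crossing.
East: no edge straddles that height → 0 crossings.
North: no edge straddles that height → 0 crossings.
Only Inner has an odd count, so the point is inside Inner.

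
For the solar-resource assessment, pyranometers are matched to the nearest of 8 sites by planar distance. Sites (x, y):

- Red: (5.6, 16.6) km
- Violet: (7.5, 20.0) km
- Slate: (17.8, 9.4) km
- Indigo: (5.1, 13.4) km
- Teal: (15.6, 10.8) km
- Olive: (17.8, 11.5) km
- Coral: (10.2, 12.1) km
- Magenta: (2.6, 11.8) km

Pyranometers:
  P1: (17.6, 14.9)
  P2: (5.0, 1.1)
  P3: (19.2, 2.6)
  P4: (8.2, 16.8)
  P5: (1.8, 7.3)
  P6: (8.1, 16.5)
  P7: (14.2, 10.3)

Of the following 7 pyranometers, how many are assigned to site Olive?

1

P1 → Olive
P2 → Magenta
P3 → Slate
P4 → Red
P5 → Magenta
P6 → Red
P7 → Teal
1 of the 7 goes to Olive.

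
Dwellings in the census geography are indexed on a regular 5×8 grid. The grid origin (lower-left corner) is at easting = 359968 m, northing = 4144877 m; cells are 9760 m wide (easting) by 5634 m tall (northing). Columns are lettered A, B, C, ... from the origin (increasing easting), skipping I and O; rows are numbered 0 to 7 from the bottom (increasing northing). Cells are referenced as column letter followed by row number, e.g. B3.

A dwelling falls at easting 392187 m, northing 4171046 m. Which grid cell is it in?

D4

Column index: ⌊(392187 − 359968) / 9760⌋ = ⌊3.301⌋ = 3 → column D
Row offset from origin: ⌊(4171046 − 4144877) / 5634⌋ = ⌊4.645⌋ = 4 → row 4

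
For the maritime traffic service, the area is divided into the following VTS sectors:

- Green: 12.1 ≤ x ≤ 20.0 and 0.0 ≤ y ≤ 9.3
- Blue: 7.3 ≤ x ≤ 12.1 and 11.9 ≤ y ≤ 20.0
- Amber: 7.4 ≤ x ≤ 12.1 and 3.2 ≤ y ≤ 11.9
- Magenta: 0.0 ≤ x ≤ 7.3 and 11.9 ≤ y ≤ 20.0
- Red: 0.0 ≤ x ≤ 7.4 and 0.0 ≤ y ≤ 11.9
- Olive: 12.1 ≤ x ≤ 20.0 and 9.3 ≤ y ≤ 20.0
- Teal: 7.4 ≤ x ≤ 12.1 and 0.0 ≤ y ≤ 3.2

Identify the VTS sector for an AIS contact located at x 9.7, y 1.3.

The point has x = 9.7 and y = 1.3.
Only Teal satisfies 7.4 ≤ x ≤ 12.1 and 0.0 ≤ y ≤ 3.2.

Teal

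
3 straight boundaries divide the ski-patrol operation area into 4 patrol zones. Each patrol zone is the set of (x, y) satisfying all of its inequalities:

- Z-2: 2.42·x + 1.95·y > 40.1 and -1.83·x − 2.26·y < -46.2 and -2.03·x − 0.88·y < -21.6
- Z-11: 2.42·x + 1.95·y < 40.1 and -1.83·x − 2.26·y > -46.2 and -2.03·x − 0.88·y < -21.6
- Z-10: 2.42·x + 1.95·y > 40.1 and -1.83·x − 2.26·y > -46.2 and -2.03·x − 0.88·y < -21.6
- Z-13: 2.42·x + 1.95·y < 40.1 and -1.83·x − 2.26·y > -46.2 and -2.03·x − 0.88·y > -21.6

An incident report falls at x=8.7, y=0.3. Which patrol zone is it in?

2.42·8.7 + 1.95·0.3 = 21.639, which is < 40.1
-1.83·8.7 − 2.26·0.3 = -16.599, which is > -46.2
-2.03·8.7 − 0.88·0.3 = -17.925, which is > -21.6
This sign pattern matches Z-13.

Z-13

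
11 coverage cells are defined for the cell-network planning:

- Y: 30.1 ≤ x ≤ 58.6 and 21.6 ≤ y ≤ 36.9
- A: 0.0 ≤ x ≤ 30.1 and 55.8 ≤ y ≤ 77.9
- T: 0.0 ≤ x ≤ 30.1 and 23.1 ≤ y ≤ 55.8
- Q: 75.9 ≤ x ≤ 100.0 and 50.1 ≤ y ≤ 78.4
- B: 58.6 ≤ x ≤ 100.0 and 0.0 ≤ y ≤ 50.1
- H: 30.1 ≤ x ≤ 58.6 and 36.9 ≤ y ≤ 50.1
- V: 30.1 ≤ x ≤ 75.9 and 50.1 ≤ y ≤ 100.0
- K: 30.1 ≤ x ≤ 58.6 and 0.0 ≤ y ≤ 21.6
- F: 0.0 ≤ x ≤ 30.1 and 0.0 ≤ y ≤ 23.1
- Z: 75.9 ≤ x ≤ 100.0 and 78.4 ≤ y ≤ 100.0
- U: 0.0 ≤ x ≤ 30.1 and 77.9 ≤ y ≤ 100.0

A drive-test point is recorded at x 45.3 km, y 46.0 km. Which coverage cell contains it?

The point has x = 45.3 and y = 46.0.
Only H satisfies 30.1 ≤ x ≤ 58.6 and 36.9 ≤ y ≤ 50.1.

H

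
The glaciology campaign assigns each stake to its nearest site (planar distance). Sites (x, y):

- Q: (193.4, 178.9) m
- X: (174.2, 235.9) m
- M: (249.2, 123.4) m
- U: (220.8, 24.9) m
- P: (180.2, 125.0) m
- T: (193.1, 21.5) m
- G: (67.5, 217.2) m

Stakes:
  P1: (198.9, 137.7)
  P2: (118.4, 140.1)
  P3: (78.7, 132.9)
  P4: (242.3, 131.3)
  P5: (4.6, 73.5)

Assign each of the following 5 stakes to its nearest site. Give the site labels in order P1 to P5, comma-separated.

P1 → P (d²=510.98)
P2 → P (d²=4047.25)
P3 → G (d²=7231.93)
P4 → M (d²=110.02)
P5 → G (d²=24606.10)

P, P, G, M, G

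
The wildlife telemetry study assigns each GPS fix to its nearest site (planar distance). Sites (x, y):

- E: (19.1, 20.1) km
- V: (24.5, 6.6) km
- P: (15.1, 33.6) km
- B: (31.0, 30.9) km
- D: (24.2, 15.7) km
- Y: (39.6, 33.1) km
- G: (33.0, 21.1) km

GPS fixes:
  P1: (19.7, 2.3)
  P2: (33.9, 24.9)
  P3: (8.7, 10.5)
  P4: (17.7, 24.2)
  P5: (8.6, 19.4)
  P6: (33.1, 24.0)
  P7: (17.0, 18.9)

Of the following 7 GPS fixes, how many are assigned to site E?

4

P1 → V
P2 → G
P3 → E
P4 → E
P5 → E
P6 → G
P7 → E
4 of the 7 go to E.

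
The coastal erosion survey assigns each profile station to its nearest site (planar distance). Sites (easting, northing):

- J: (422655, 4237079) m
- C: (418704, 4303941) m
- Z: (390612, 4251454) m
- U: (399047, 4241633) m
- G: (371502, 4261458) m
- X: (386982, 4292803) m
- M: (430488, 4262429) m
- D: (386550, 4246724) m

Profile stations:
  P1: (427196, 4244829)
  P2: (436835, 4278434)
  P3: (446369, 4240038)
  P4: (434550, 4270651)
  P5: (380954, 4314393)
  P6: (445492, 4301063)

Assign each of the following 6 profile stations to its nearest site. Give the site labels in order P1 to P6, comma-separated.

J, M, J, M, X, C

P1 → J (d²=80683181.00)
P2 → M (d²=296444434.00)
P3 → J (d²=571109477.00)
P4 → M (d²=84101128.00)
P5 → X (d²=502464884.00)
P6 → C (d²=725879828.00)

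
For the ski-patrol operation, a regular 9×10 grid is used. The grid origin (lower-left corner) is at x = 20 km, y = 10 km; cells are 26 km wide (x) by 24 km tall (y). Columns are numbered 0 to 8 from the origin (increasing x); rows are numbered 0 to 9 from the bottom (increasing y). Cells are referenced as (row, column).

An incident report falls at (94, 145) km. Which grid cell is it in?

Column index: ⌊(94 − 20) / 26⌋ = ⌊2.846⌋ = 2
Row offset from origin: ⌊(145 − 10) / 24⌋ = ⌊5.625⌋ = 5 → row 5

(5, 2)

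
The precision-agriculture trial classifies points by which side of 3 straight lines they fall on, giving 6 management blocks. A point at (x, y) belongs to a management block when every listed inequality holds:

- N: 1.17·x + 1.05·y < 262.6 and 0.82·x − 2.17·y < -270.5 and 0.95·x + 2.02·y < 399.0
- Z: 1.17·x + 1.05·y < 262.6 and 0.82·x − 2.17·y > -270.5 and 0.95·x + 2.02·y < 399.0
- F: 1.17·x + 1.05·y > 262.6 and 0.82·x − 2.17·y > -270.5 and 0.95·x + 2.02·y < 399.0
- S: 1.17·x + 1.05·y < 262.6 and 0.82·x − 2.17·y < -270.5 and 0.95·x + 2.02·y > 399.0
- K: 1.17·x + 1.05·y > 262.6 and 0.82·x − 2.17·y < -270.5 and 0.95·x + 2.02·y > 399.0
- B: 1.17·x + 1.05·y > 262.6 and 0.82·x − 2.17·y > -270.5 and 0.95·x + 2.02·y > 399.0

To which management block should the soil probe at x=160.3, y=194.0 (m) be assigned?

K

1.17·160.3 + 1.05·194.0 = 391.251, which is > 262.6
0.82·160.3 − 2.17·194.0 = -289.534, which is < -270.5
0.95·160.3 + 2.02·194.0 = 544.165, which is > 399.0
This sign pattern matches K.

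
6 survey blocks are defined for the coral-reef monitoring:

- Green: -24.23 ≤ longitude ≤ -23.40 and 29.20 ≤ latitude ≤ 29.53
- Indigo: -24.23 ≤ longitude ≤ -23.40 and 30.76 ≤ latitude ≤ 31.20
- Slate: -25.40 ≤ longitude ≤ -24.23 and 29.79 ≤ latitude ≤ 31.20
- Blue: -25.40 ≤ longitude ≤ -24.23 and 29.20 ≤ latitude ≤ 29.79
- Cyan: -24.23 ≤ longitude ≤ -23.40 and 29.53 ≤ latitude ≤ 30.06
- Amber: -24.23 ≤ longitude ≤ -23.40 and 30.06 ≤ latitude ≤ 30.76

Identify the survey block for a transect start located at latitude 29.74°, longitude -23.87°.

The point has longitude = -23.87 and latitude = 29.74.
Only Cyan satisfies -24.23 ≤ longitude ≤ -23.40 and 29.53 ≤ latitude ≤ 30.06.

Cyan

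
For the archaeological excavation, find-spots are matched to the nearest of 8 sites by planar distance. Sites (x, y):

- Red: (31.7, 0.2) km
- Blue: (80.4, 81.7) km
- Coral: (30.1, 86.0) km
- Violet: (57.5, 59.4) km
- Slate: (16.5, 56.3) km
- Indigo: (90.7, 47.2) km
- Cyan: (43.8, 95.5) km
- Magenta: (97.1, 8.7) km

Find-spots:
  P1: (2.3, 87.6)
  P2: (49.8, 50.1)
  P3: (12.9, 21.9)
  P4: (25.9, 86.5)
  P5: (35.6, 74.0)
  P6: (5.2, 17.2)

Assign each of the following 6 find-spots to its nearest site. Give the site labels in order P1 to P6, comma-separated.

Coral, Violet, Red, Coral, Coral, Red

P1 → Coral (d²=775.40)
P2 → Violet (d²=145.78)
P3 → Red (d²=824.33)
P4 → Coral (d²=17.89)
P5 → Coral (d²=174.25)
P6 → Red (d²=991.25)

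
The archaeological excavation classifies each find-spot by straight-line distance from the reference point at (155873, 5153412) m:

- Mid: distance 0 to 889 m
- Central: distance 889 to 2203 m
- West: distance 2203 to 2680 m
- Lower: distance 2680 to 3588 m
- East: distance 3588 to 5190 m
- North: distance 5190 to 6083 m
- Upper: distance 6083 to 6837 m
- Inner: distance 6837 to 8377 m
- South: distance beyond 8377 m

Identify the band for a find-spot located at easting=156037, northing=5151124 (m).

West

Distance = √((156037−155873)² + (5151124−5153412)²) = √(26896.000 + 5234944.000) = 2293.870 m.
2203 ≤ 2293.870 < 2680 → West.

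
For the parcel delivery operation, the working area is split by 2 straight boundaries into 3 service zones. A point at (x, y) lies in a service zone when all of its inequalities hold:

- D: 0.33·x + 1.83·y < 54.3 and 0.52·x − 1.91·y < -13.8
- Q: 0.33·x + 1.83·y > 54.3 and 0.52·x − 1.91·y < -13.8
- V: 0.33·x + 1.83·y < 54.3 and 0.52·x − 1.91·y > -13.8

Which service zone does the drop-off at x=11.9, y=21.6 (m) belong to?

0.33·11.9 + 1.83·21.6 = 43.455, which is < 54.3
0.52·11.9 − 1.91·21.6 = -35.068, which is < -13.8
This sign pattern matches D.

D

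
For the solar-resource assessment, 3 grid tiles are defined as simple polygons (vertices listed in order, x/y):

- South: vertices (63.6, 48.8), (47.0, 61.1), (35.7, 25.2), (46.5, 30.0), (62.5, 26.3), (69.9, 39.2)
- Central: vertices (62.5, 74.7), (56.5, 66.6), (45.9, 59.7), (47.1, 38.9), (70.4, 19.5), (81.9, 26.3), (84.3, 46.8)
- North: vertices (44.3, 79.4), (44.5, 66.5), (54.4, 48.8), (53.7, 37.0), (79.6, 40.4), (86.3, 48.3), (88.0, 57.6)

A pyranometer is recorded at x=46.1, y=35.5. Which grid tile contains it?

Cast a ray rightward from (46.1, 35.5). For each polygon, the edges (by vertex number in listed order) whose endpoints lie on opposite sides of y = 35.5, where each meets that height, and whether that is right or left of the point:
South: 2–3 at x≈38.94 (left), 5–6 at x≈67.78 (right) → 1 crossing.
Central: 4–5 at x≈51.18 (right), 6–7 at x≈82.98 (right) → 2 crossings.
North: no edge straddles that height → 0 crossings.
Only South has an odd count, so the point is inside South.

South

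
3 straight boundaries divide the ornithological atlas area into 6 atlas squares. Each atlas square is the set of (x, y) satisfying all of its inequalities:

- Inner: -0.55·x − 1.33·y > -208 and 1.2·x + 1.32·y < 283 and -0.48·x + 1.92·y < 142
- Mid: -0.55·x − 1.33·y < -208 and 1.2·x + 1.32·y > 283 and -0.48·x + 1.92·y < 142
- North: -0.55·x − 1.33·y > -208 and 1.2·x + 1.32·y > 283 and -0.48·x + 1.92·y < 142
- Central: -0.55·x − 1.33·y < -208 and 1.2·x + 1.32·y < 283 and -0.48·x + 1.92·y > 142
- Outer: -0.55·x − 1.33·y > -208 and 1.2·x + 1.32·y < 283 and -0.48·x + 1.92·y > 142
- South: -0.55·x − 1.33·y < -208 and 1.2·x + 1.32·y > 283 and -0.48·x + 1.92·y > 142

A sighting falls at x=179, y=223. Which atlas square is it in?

South

-0.55·179 − 1.33·223 = -395.040, which is < -208
1.2·179 + 1.32·223 = 509.160, which is > 283
-0.48·179 + 1.92·223 = 342.240, which is > 142
This sign pattern matches South.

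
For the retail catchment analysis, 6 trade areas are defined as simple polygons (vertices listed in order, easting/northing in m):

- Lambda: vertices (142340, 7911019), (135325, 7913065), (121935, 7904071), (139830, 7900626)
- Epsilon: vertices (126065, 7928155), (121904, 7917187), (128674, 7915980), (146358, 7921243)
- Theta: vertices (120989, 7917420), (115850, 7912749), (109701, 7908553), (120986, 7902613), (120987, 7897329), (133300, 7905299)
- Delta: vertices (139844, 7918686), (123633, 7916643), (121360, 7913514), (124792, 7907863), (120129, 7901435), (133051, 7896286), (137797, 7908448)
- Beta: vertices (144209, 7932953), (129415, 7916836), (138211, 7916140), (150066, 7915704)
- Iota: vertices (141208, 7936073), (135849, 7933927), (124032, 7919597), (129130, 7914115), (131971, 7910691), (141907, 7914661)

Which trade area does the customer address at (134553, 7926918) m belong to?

Cast a ray rightward from (134553, 7926918). For each polygon, the edges (by vertex number in listed order) whose endpoints lie on opposite sides of northing = 7926918, where each meets that height, and whether that is right or left of the point:
Lambda: no edge straddles that height → 0 crossings.
Epsilon: 1–2 at easting≈125595.7 (left), 4–1 at easting≈129696.7 (left) → 0 crossings.
Theta: no edge straddles that height → 0 crossings.
Delta: no edge straddles that height → 0 crossings.
Beta: 1–2 at easting≈138669.4 (right), 4–1 at easting≈146258.2 (right) → 2 crossings.
Iota: 2–3 at easting≈130069.1 (left), 6–1 at easting≈141506.9 (right) → 1 crossing.
Only Iota has an odd count, so the point is inside Iota.

Iota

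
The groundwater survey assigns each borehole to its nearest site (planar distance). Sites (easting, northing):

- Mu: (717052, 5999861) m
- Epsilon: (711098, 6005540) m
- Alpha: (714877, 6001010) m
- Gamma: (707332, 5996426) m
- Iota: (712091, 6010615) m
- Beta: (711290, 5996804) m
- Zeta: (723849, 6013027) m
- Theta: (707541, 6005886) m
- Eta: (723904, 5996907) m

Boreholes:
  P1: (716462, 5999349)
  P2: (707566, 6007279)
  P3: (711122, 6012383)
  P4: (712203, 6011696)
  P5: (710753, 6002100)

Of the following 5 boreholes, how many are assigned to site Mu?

1

P1 → Mu
P2 → Theta
P3 → Iota
P4 → Iota
P5 → Epsilon
1 of the 5 goes to Mu.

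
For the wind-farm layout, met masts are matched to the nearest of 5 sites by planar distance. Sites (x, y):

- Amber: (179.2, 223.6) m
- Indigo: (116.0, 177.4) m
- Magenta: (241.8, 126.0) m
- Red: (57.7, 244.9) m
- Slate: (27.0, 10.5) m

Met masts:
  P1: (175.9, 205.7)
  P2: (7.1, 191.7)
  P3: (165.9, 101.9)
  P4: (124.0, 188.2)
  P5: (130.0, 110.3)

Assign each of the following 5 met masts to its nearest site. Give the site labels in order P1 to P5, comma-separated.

Amber, Red, Magenta, Indigo, Indigo

P1 → Amber (d²=331.30)
P2 → Red (d²=5390.60)
P3 → Magenta (d²=6341.62)
P4 → Indigo (d²=180.64)
P5 → Indigo (d²=4698.41)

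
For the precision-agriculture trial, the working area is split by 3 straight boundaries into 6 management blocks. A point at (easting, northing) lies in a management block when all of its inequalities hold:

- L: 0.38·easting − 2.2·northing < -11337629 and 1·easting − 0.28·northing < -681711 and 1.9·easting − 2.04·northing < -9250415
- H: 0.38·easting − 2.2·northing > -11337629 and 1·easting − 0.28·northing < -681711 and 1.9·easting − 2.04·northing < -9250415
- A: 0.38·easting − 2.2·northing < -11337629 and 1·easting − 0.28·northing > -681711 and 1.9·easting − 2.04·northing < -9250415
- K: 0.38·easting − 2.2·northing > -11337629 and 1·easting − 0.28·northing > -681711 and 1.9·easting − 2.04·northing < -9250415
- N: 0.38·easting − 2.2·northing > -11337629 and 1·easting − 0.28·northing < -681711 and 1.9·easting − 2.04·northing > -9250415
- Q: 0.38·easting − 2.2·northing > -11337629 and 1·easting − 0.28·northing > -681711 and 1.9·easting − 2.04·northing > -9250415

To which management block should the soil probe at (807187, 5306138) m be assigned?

A

0.38·807187 − 2.2·5306138 = -11366772.540, which is < -11337629
1·807187 − 0.28·5306138 = -678531.640, which is > -681711
1.9·807187 − 2.04·5306138 = -9290866.220, which is < -9250415
This sign pattern matches A.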